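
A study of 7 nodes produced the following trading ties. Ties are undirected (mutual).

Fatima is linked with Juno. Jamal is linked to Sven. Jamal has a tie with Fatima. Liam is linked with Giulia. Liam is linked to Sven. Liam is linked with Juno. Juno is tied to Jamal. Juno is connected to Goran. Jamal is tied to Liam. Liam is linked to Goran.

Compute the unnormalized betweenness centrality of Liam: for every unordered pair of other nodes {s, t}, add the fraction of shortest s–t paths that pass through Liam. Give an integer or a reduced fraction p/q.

Pairs whose geodesics pass through Liam — Goran–Jamal: 1/2; Goran–Sven: 1; Goran–Giulia: 1; Juno–Sven: 1/2; Juno–Giulia: 1; Jamal–Giulia: 1; Fatima–Giulia: 2/2; Sven–Giulia: 1.
All other pairs contribute 0.
Summing the contributions gives betweenness(Liam) = 7.

7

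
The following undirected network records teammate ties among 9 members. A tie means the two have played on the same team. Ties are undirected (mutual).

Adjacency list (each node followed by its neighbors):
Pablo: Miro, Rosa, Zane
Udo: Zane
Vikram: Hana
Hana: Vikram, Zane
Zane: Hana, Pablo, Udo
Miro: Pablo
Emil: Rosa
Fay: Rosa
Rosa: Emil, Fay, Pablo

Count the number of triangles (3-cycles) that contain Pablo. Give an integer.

0

Pablo's neighbors are Miro, Rosa, and Zane, but none of them are tied to each other, so no triangle contains Pablo.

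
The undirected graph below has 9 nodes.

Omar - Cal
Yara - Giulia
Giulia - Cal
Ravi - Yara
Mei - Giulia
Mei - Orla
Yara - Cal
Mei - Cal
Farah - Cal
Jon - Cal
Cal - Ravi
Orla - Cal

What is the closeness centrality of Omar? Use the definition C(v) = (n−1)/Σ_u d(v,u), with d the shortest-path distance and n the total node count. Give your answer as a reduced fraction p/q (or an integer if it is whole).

Distances from Omar: Cal:1, Farah:2, Giulia:2, Jon:2, Mei:2, Orla:2, Ravi:2, Yara:2. Sum = 15.
n = 9, so closeness = 8/15.

8/15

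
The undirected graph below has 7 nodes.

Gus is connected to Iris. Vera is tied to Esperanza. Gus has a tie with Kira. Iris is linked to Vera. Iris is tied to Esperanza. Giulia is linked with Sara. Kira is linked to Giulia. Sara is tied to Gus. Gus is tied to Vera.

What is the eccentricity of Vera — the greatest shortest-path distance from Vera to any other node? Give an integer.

Distances from Vera: Esperanza:1, Giulia:3, Gus:1, Iris:1, Kira:2, Sara:2.
The largest is 3 (to Giulia), so the eccentricity of Vera is 3.

3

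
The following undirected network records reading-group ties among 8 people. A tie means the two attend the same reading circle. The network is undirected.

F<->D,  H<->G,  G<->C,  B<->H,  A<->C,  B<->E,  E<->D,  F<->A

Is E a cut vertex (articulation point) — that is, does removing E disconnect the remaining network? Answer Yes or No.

Even without E, every remaining node can still reach every other (the residual graph is connected), so E is not a cut vertex.

No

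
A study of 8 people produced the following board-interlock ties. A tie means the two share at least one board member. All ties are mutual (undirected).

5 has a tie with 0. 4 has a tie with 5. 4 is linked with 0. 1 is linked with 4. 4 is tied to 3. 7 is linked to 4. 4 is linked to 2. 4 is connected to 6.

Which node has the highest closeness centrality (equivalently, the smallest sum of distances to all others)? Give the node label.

Farness (sum of distances to all others) for each node — 0:12, 1:13, 2:13, 3:13, 4:7, 5:12, 6:13, 7:13.
The smallest farness is 7, for 4, so 4 has the highest closeness.

4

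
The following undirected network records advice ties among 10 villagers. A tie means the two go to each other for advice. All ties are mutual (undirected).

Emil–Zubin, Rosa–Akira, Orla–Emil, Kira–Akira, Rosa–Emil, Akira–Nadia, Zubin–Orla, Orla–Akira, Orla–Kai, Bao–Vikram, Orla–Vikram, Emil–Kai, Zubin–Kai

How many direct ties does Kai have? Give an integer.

3

Kai is directly tied to Emil, Orla, and Zubin. That is 3 neighbors, so the degree of Kai is 3.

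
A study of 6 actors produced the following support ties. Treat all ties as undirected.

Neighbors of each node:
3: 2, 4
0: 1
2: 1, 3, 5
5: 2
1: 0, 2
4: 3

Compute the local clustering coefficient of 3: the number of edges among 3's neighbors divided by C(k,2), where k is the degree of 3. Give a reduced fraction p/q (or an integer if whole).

3's neighbors: 2 and 4 (k = 2).
Possible neighbor pairs: C(2,2) = 1. Edges among them: none → e = 0.
Clustering(3) = 0/1.

0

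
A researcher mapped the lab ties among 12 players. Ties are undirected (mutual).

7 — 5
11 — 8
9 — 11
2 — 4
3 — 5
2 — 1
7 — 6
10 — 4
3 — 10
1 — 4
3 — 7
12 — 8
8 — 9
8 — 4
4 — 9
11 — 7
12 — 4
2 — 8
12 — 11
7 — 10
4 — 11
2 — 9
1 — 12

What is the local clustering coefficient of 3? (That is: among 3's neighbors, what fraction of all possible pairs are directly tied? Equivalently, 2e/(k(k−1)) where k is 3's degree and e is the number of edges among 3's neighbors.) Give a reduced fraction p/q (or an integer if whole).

2/3

3's neighbors: 5, 7, and 10 (k = 3).
Possible neighbor pairs: C(3,2) = 3. Edges among them: 5–7, 7–10 → e = 2.
Clustering(3) = 2/3.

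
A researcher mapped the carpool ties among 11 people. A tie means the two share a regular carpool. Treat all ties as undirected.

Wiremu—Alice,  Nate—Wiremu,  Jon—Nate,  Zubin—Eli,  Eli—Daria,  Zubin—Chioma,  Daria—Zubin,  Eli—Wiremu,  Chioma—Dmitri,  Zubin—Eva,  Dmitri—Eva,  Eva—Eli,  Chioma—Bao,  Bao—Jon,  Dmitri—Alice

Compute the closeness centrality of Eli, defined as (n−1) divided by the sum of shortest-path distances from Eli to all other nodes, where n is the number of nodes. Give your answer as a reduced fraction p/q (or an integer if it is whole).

Distances from Eli: Alice:2, Bao:3, Chioma:2, Daria:1, Dmitri:2, Eva:1, Jon:3, Nate:2, Wiremu:1, Zubin:1. Sum = 18.
n = 11, so closeness = 10/18 = 5/9.

5/9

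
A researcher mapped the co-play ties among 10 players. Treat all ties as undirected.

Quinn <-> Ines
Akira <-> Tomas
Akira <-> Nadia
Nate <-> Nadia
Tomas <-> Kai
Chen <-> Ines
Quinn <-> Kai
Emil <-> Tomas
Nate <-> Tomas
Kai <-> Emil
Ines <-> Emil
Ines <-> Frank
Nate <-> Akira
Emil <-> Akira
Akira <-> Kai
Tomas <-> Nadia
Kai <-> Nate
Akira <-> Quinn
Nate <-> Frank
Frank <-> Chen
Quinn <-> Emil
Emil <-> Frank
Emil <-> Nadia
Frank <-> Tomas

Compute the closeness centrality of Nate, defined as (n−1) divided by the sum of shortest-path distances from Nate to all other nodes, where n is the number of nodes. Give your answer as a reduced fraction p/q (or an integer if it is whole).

Distances from Nate: Akira:1, Chen:2, Emil:2, Frank:1, Ines:2, Kai:1, Nadia:1, Quinn:2, Tomas:1. Sum = 13.
n = 10, so closeness = 9/13.

9/13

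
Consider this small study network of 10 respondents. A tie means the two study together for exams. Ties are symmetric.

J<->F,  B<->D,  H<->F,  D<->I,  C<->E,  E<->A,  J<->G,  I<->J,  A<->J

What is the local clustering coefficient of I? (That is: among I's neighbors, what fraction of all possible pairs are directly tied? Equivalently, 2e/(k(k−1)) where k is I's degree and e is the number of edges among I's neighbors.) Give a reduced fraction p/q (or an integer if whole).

I's neighbors: D and J (k = 2).
Possible neighbor pairs: C(2,2) = 1. Edges among them: none → e = 0.
Clustering(I) = 0/1.

0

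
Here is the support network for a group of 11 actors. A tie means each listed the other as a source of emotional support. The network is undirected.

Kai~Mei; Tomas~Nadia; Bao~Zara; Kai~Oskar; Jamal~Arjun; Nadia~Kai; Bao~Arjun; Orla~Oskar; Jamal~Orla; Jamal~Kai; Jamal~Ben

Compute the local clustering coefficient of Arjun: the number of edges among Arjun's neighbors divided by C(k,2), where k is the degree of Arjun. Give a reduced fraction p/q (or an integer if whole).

0

Arjun's neighbors: Bao and Jamal (k = 2).
Possible neighbor pairs: C(2,2) = 1. Edges among them: none → e = 0.
Clustering(Arjun) = 0/1.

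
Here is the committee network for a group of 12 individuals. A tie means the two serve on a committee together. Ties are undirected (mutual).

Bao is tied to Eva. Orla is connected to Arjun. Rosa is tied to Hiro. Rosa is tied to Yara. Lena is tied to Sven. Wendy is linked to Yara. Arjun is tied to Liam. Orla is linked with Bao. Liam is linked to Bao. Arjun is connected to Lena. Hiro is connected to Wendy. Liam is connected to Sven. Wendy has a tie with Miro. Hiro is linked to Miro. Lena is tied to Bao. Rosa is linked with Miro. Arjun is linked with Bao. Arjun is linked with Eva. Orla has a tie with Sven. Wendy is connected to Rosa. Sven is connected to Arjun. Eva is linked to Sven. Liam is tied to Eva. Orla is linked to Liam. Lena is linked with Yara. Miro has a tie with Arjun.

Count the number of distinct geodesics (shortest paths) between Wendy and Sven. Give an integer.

The shortest distance is 3. The length-3 paths are: Wendy–Miro–Arjun–Sven; Wendy–Yara–Lena–Sven.
That gives 2 distinct shortest paths.

2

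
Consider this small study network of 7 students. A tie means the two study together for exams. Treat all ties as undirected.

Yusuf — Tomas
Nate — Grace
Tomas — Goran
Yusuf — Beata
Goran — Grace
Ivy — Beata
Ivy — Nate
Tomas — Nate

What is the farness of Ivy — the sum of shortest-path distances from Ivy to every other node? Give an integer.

Distances from Ivy: Beata:1, Goran:3, Grace:2, Nate:1, Tomas:2, Yusuf:2.
Sum = 1 + 3 + 2 + 1 + 2 + 2 = 11.

11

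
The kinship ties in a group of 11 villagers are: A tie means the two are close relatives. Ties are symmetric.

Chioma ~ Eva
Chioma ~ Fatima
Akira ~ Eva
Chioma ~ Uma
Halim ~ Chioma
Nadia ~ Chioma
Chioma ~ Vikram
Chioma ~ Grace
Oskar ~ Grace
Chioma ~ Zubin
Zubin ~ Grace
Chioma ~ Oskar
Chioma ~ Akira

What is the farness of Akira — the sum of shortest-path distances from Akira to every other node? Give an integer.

Distances from Akira: Chioma:1, Eva:1, Fatima:2, Grace:2, Halim:2, Nadia:2, Oskar:2, Uma:2, Vikram:2, Zubin:2.
Sum = 1 + 1 + 2 + 2 + 2 + 2 + 2 + 2 + 2 + 2 = 18.

18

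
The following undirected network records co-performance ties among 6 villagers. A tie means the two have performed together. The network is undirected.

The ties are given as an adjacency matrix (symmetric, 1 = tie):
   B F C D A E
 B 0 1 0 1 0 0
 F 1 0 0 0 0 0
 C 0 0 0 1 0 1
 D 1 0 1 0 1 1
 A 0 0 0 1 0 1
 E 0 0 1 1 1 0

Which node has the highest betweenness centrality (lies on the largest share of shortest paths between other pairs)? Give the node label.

Unnormalized betweenness of each node: A:0, B:4, C:0, D:13/2, E:1/2, F:0.
D has the largest value, 13/2, making it the main broker — the node through which the most shortest paths run.

D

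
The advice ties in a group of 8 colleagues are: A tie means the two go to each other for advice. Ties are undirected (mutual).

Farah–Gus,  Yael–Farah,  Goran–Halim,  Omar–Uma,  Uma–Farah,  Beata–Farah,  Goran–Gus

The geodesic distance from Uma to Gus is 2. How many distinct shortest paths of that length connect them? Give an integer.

1

The shortest distance is 2, and the only length-2 path is Uma–Farah–Gus. So there is exactly 1 shortest path.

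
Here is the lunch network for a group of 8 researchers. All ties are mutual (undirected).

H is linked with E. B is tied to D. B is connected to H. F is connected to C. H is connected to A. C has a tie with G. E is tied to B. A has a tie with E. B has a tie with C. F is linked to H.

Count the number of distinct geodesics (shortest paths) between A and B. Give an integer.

The shortest distance is 2. The length-2 paths are: A–E–B; A–H–B.
That gives 2 distinct shortest paths.

2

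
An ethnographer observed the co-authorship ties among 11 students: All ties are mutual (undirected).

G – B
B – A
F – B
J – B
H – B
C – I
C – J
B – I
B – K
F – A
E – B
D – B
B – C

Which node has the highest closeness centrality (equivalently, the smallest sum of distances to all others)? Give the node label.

B

Farness (sum of distances to all others) for each node — A:18, B:10, C:17, D:19, E:19, F:18, G:19, H:19, I:18, J:18, K:19.
The smallest farness is 10, for B, so B has the highest closeness.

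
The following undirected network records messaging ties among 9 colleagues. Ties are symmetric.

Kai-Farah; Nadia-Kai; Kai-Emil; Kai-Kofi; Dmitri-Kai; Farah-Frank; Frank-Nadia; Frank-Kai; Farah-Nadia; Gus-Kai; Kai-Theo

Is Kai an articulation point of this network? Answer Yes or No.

Yes

Removing Kai leaves {Theo} with no path to {Dmitri}, so the network splits into 6 components. Kai is a cut vertex.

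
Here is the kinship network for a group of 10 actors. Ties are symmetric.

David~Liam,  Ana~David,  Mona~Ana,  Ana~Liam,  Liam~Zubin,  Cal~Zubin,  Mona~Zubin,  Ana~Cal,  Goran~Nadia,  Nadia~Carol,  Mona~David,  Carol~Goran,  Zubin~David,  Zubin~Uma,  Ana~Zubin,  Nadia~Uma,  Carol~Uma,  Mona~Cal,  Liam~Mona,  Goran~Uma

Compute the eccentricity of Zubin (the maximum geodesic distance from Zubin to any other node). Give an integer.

Distances from Zubin: Ana:1, Cal:1, Carol:2, David:1, Goran:2, Liam:1, Mona:1, Nadia:2, Uma:1.
The largest is 2 (to Nadia, Goran, and Carol), so the eccentricity of Zubin is 2.

2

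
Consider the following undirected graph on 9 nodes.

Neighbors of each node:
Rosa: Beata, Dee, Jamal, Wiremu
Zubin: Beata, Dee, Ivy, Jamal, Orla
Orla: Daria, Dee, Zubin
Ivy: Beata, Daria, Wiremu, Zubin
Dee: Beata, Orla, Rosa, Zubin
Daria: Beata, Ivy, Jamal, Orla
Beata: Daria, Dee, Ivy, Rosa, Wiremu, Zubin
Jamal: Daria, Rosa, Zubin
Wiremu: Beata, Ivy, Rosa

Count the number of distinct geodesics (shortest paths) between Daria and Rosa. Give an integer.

2

The shortest distance is 2. The length-2 paths are: Daria–Jamal–Rosa; Daria–Beata–Rosa.
That gives 2 distinct shortest paths.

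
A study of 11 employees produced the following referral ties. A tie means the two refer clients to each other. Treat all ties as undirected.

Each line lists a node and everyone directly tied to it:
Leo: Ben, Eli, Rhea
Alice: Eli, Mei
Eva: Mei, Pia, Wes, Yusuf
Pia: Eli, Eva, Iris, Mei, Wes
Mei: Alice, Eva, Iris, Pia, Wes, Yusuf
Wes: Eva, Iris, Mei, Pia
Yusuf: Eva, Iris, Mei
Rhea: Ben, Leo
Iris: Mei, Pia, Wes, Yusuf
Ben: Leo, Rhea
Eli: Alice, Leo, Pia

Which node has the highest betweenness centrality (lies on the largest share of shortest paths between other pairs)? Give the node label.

Unnormalized betweenness of each node: Alice:3, Ben:0, Eli:43/2, Eva:5/3, Iris:5/3, Leo:16, Mei:89/12, Pia:69/4, Rhea:0, Wes:1/4, Yusuf:1/4.
Eli has the largest value, 43/2, making it the main broker — the node through which the most shortest paths run.

Eli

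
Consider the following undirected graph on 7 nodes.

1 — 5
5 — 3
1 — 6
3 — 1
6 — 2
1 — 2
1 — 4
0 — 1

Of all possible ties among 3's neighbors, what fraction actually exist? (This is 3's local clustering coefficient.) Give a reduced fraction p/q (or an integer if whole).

1

3's neighbors: 1 and 5 (k = 2).
Possible neighbor pairs: C(2,2) = 1. Edges among them: 1–5 → e = 1.
Clustering(3) = 1/1.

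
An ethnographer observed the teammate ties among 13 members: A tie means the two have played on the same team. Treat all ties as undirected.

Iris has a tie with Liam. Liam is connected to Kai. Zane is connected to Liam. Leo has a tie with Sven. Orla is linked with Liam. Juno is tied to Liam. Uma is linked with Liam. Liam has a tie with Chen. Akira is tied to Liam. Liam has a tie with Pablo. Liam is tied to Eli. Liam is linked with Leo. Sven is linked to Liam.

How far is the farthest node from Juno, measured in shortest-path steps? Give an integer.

2

Distances from Juno: Akira:2, Chen:2, Eli:2, Iris:2, Kai:2, Leo:2, Liam:1, Orla:2, Pablo:2, Sven:2, Uma:2, Zane:2.
The largest is 2 (to Chen, Kai, Leo, Akira, Zane, Uma, Sven, Iris, Eli, Pablo, and Orla), so the eccentricity of Juno is 2.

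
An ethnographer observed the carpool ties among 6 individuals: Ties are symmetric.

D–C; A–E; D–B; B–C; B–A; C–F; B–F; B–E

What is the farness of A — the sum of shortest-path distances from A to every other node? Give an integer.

8

Distances from A: B:1, C:2, D:2, E:1, F:2.
Sum = 1 + 2 + 2 + 1 + 2 = 8.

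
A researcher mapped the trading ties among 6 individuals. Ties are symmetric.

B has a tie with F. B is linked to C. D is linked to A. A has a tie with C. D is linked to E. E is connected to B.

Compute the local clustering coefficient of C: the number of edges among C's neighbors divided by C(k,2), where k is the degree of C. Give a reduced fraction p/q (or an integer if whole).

C's neighbors: A and B (k = 2).
Possible neighbor pairs: C(2,2) = 1. Edges among them: none → e = 0.
Clustering(C) = 0/1.

0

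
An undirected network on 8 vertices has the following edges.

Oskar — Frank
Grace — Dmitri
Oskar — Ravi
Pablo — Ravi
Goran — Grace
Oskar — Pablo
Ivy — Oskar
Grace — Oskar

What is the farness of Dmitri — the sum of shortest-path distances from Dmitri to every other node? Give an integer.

Distances from Dmitri: Frank:3, Goran:2, Grace:1, Ivy:3, Oskar:2, Pablo:3, Ravi:3.
Sum = 3 + 2 + 1 + 3 + 2 + 3 + 3 = 17.

17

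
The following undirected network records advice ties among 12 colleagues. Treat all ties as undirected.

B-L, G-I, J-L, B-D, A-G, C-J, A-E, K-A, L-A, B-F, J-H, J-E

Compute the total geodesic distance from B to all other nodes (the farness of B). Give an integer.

Distances from B: A:2, C:3, D:1, E:3, F:1, G:3, H:3, I:4, J:2, K:3, L:1.
Sum = 2 + 3 + 1 + 3 + 1 + 3 + 3 + 4 + 2 + 3 + 1 = 26.

26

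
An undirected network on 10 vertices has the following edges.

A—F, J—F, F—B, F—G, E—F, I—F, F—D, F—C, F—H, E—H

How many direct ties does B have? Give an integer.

1

B is directly tied to F. That is 1 neighbor, so the degree of B is 1.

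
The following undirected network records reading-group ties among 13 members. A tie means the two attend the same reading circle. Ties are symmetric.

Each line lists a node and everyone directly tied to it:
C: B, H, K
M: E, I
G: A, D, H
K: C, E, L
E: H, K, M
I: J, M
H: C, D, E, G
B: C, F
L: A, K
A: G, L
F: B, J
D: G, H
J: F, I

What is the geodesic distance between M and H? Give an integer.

2

One shortest route is M – E – H, which uses 2 edges, and M and H are not directly tied, so nothing shorter exists. So d(M,H) = 2.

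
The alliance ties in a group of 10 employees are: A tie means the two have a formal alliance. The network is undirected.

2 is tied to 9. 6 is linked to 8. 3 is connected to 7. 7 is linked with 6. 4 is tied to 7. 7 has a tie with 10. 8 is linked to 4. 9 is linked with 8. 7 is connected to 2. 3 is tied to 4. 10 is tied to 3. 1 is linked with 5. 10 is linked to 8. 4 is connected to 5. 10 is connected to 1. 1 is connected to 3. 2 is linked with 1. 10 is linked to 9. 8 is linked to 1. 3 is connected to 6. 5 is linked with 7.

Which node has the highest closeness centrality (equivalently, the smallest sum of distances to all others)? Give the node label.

Farness (sum of distances to all others) for each node — 1:13, 2:15, 3:13, 4:14, 5:16, 6:15, 7:12, 8:13, 9:16, 10:13.
The smallest farness is 12, for 7, so 7 has the highest closeness.

7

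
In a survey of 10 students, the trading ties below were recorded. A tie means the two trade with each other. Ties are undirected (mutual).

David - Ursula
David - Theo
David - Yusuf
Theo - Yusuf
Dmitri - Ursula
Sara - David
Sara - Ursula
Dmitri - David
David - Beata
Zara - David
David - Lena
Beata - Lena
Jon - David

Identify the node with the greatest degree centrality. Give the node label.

Degrees — Beata:2, David:9, Dmitri:2, Jon:1, Lena:2, Sara:2, Theo:2, Ursula:3, Yusuf:2, Zara:1.
The maximum is 9, attained only by David.

David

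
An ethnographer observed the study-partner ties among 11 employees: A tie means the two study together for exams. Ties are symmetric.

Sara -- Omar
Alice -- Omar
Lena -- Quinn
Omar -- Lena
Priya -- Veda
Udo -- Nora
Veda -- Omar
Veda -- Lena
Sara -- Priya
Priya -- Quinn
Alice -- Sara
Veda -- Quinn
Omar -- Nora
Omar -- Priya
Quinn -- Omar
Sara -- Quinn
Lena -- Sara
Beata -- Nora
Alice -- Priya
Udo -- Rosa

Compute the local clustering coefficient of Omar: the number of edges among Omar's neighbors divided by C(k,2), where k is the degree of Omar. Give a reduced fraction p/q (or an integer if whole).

10/21

Omar's neighbors: Alice, Lena, Nora, Priya, Quinn, Sara, and Veda (k = 7).
Possible neighbor pairs: C(7,2) = 21. Edges among them: Alice–Priya, Alice–Sara, Lena–Quinn, Lena–Sara, Lena–Veda, Priya–Quinn, Priya–Sara, Priya–Veda, Quinn–Sara, Quinn–Veda → e = 10.
Clustering(Omar) = 10/21.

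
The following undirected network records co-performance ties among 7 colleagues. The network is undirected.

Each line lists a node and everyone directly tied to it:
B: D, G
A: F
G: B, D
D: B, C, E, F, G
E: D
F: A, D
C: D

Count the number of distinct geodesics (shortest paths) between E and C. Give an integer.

1

The shortest distance is 2, and the only length-2 path is E–D–C. So there is exactly 1 shortest path.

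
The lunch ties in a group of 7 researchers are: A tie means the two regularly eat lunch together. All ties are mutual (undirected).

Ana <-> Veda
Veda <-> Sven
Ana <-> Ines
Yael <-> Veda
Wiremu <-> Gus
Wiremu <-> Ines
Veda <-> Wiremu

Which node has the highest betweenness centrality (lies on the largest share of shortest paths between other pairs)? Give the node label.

Veda

Unnormalized betweenness of each node: Ana:3/2, Gus:0, Ines:1, Sven:0, Veda:10, Wiremu:13/2, Yael:0.
Veda has the largest value, 10, making it the main broker — the node through which the most shortest paths run.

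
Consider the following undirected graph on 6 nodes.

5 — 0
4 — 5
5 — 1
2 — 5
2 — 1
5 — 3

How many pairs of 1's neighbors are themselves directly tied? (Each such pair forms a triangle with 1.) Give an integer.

1's neighbors: 2 and 5.
Neighbor pairs that are themselves tied: 1–2–5. Each forms one triangle with 1, for 1 in total.

1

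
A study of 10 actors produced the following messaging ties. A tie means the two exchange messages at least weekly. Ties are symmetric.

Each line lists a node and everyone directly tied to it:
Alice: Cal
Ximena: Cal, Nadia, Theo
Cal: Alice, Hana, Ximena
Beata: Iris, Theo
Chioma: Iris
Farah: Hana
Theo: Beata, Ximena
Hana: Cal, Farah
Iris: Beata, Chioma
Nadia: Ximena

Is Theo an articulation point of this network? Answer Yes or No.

Removing Theo leaves {Alice, Cal, Farah, Hana, Nadia, and Ximena} with no path to {Beata, Chioma, and Iris}, so the network splits into 2 components. Theo is a cut vertex.

Yes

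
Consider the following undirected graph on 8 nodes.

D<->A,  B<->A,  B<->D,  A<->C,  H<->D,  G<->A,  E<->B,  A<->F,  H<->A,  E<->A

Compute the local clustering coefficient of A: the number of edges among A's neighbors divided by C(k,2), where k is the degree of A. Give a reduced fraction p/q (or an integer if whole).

1/7

A's neighbors: B, C, D, E, F, G, and H (k = 7).
Possible neighbor pairs: C(7,2) = 21. Edges among them: B–D, B–E, D–H → e = 3.
Clustering(A) = 3/21 = 1/7.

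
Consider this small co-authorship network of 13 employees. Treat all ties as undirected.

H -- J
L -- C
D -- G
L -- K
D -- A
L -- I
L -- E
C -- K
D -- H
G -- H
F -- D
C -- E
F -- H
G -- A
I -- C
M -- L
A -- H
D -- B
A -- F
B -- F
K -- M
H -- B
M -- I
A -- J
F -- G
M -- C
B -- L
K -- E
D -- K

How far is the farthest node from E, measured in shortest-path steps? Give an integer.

Distances from E: A:3, B:2, C:1, D:2, F:3, G:3, H:3, I:2, J:4, K:1, L:1, M:2.
The largest is 4 (to J), so the eccentricity of E is 4.

4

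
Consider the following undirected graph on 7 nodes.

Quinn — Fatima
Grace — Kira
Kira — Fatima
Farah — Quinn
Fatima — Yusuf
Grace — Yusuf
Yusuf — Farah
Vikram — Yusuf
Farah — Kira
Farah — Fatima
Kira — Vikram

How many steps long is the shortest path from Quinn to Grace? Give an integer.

3

One shortest route is Quinn – Fatima – Yusuf – Grace, which uses 3 edges, and at distance 2 from Quinn we only reach {Kira, Yusuf}, which does not include Grace. So d(Quinn,Grace) = 3.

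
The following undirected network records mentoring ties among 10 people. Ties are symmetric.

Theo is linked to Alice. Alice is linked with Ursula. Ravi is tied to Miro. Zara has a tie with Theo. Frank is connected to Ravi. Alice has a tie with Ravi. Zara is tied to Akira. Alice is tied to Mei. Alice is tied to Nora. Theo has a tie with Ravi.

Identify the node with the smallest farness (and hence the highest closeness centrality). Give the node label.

Alice

Farness (sum of distances to all others) for each node — Akira:29, Alice:14, Frank:23, Mei:22, Miro:23, Nora:22, Ravi:15, Theo:15, Ursula:22, Zara:21.
The smallest farness is 14, for Alice, so Alice has the highest closeness.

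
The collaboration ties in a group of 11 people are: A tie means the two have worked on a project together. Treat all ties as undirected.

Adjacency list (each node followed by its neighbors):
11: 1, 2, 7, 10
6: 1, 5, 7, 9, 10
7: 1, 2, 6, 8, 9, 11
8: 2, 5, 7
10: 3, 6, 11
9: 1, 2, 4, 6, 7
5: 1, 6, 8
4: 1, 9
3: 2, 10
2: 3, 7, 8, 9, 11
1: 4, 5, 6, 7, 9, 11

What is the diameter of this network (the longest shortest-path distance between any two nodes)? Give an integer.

3

Eccentricity of each node (its greatest distance to any other): 1:3, 2:2, 3:3, 4:3, 5:3, 6:2, 7:2, 8:3, 9:2, 10:3, 11:2.
The maximum eccentricity is 3, realized for instance by the pair 8–10 via 8 – 2 – 11 – 10. So the diameter is 3.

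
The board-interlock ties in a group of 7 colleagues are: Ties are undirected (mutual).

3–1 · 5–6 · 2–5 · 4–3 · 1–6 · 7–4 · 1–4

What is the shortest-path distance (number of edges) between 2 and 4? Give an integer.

4

One shortest route is 2 – 5 – 6 – 1 – 4, which uses 4 edges, and at distance 3 from 2 we only reach {1}, which does not include 4. So d(2,4) = 4.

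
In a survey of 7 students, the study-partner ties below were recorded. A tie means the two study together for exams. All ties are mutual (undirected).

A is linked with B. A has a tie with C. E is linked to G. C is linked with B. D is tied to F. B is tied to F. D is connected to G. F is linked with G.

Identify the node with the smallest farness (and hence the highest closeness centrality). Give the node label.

Farness (sum of distances to all others) for each node — A:14, B:10, C:14, D:12, E:16, F:9, G:11.
The smallest farness is 9, for F, so F has the highest closeness.

F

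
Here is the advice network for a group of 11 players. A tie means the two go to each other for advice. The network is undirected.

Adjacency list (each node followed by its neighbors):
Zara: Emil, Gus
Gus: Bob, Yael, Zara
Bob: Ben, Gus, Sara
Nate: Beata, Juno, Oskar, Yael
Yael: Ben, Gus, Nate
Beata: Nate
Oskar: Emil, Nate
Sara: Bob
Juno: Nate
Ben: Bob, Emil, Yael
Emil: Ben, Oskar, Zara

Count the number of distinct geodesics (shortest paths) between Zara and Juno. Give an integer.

2

The shortest distance is 4. The length-4 paths are: Zara–Emil–Oskar–Nate–Juno; Zara–Gus–Yael–Nate–Juno.
That gives 2 distinct shortest paths.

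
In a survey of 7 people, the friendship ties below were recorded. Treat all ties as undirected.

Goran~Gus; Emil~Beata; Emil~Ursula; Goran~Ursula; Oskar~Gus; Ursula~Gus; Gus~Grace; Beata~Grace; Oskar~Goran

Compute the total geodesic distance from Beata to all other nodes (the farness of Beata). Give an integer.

12

Distances from Beata: Emil:1, Goran:3, Grace:1, Gus:2, Oskar:3, Ursula:2.
Sum = 1 + 3 + 1 + 2 + 3 + 2 = 12.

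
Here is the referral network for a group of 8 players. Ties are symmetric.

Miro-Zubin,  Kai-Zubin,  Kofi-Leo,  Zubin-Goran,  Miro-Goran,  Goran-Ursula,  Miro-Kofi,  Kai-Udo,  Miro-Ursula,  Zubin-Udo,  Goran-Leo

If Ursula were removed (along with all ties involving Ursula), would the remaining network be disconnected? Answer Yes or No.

Even without Ursula, every remaining node can still reach every other (the residual graph is connected), so Ursula is not a cut vertex.

No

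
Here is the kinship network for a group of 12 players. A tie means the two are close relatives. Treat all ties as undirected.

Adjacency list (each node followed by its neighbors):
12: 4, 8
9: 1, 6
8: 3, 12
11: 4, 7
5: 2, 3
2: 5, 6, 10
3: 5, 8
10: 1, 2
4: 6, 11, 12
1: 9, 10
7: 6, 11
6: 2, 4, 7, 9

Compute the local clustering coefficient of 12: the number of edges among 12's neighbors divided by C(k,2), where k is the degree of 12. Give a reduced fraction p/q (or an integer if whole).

0

12's neighbors: 4 and 8 (k = 2).
Possible neighbor pairs: C(2,2) = 1. Edges among them: none → e = 0.
Clustering(12) = 0/1.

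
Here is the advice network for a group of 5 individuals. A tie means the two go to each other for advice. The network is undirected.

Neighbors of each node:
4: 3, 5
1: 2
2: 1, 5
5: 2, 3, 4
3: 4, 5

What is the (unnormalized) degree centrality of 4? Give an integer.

2

4 is directly tied to 3 and 5. That is 2 neighbors, so the degree of 4 is 2.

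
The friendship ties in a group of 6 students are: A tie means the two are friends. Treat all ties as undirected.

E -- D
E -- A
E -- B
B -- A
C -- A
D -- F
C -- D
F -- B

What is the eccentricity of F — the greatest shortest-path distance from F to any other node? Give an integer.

Distances from F: A:2, B:1, C:2, D:1, E:2.
The largest is 2 (to E, A, and C), so the eccentricity of F is 2.

2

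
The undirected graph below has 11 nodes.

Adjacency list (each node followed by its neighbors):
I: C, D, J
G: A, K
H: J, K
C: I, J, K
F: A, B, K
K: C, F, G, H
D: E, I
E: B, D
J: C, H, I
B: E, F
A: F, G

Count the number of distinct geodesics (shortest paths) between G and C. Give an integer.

1

The shortest distance is 2, and the only length-2 path is G–K–C. So there is exactly 1 shortest path.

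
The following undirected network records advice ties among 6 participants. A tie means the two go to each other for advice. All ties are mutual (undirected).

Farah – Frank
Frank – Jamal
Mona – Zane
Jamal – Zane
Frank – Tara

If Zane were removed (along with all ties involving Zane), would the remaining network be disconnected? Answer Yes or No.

Removing Zane leaves {Farah, Frank, Jamal, and Tara} with no path to {Mona}, so the network splits into 2 components. Zane is a cut vertex.

Yes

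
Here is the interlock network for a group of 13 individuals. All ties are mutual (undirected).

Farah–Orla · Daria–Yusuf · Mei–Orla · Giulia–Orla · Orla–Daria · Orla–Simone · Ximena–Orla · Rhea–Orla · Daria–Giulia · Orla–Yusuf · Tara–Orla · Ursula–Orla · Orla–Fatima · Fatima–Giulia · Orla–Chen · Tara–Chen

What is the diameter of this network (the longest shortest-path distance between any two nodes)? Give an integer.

Eccentricity of each node (its greatest distance to any other): Chen:2, Daria:2, Farah:2, Fatima:2, Giulia:2, Mei:2, Orla:1, Rhea:2, Simone:2, Tara:2, Ursula:2, Ximena:2, Yusuf:2.
The maximum eccentricity is 2, realized for instance by the pair Farah–Mei via Farah – Orla – Mei. So the diameter is 2.

2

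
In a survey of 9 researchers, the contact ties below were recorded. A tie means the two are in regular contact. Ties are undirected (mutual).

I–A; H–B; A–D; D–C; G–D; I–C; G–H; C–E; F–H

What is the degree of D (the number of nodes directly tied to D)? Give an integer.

D is directly tied to A, C, and G. That is 3 neighbors, so the degree of D is 3.

3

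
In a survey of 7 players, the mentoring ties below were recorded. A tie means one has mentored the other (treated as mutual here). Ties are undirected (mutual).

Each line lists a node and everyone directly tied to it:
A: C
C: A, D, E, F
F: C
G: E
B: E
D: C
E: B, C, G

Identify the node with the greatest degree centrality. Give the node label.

Degrees — A:1, B:1, C:4, D:1, E:3, F:1, G:1.
The maximum is 4, attained only by C.

C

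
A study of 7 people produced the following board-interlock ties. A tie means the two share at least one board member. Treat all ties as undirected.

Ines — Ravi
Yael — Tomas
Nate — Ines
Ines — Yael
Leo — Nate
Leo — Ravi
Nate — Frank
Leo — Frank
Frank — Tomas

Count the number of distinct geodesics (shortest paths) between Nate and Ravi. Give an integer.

The shortest distance is 2. The length-2 paths are: Nate–Ines–Ravi; Nate–Leo–Ravi.
That gives 2 distinct shortest paths.

2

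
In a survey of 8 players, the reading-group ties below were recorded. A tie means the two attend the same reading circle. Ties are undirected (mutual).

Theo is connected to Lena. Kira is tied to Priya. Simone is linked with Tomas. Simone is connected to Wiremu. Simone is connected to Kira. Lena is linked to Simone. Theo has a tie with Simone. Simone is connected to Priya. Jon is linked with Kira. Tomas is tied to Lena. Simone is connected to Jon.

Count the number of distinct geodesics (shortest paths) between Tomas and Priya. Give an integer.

1

The shortest distance is 2, and the only length-2 path is Tomas–Simone–Priya. So there is exactly 1 shortest path.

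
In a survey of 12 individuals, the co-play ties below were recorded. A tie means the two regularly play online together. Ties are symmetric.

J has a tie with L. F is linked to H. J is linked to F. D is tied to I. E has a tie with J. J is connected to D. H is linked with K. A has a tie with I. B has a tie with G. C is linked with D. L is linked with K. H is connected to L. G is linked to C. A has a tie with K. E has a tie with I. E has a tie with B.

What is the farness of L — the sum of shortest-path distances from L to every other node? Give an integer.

Distances from L: A:2, B:3, C:3, D:2, E:2, F:2, G:4, H:1, I:3, J:1, K:1.
Sum = 2 + 3 + 3 + 2 + 2 + 2 + 4 + 1 + 3 + 1 + 1 = 24.

24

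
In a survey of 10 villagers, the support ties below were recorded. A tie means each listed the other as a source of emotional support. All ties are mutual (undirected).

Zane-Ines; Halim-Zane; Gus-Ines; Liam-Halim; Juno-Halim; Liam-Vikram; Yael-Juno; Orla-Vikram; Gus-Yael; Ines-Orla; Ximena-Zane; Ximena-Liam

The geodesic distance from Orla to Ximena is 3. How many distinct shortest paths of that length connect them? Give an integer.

The shortest distance is 3. The length-3 paths are: Orla–Vikram–Liam–Ximena; Orla–Ines–Zane–Ximena.
That gives 2 distinct shortest paths.

2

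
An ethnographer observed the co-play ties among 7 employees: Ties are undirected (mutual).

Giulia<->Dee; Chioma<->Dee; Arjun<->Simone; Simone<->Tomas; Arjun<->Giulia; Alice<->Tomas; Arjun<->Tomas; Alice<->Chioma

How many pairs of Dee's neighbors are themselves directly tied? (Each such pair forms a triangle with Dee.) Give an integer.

0

Dee's neighbors are Chioma and Giulia, but none of them are tied to each other, so no triangle contains Dee.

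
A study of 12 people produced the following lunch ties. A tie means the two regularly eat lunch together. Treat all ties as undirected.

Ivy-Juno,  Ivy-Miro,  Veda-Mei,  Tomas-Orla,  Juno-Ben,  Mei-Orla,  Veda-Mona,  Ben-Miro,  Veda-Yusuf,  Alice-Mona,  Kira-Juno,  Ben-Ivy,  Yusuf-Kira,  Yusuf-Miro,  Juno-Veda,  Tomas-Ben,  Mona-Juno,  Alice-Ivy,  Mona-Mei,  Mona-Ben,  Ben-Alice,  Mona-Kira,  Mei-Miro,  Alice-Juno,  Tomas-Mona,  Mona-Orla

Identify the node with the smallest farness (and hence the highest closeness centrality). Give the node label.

Mona

Farness (sum of distances to all others) for each node — Alice:19, Ben:16, Ivy:19, Juno:16, Kira:19, Mei:18, Miro:18, Mona:14, Orla:21, Tomas:20, Veda:18, Yusuf:22.
The smallest farness is 14, for Mona, so Mona has the highest closeness.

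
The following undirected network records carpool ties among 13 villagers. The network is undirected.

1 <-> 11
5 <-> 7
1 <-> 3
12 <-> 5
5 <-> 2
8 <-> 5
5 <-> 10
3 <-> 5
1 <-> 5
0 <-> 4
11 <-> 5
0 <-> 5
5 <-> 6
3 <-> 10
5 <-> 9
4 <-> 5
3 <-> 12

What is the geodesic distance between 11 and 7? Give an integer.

2

One shortest route is 11 – 5 – 7, which uses 2 edges, and 11 and 7 are not directly tied, so nothing shorter exists. So d(11,7) = 2.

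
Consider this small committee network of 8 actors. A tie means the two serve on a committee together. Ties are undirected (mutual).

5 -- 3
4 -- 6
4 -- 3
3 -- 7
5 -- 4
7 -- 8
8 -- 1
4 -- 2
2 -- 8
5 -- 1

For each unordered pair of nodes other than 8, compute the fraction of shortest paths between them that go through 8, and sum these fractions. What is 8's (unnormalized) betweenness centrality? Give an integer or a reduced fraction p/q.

Pairs whose geodesics pass through 8 — 7–1: 1; 7–2: 1; 1–2: 1.
All other pairs contribute 0.
Summing the contributions gives betweenness(8) = 3.

3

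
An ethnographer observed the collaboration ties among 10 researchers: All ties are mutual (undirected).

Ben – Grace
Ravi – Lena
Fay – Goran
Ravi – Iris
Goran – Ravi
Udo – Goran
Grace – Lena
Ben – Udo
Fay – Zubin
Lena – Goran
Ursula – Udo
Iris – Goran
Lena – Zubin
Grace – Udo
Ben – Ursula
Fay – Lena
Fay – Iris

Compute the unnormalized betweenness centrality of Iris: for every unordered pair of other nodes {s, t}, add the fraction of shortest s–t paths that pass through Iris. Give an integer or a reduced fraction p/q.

1/3

Pairs whose geodesics pass through Iris — Fay–Ravi: 1/3.
All other pairs contribute 0.
Summing the contributions gives betweenness(Iris) = 1/3.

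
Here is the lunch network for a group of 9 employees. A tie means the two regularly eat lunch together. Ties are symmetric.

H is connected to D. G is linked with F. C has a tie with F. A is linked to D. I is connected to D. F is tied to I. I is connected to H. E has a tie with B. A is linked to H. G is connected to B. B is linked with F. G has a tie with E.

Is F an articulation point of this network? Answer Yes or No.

Yes

Removing F leaves {A, D, H, and I} with no path to {B, E, and G}, so the network splits into 3 components. F is a cut vertex.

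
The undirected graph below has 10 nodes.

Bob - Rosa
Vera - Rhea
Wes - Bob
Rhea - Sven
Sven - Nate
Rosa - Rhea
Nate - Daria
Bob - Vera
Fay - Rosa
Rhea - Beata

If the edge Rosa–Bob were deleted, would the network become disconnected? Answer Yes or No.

Even without that edge, Rosa still reaches Bob via Rosa – Rhea – Vera – Bob, so the network stays connected. Not a bridge.

No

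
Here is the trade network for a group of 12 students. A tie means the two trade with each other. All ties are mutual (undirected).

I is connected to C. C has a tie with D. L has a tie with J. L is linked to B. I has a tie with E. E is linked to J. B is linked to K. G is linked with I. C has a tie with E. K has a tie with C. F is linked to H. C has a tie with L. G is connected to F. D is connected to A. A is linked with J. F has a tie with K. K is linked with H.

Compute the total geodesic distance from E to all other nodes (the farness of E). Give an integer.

22

Distances from E: A:2, B:3, C:1, D:2, F:3, G:2, H:3, I:1, J:1, K:2, L:2.
Sum = 2 + 3 + 1 + 2 + 3 + 2 + 3 + 1 + 1 + 2 + 2 = 22.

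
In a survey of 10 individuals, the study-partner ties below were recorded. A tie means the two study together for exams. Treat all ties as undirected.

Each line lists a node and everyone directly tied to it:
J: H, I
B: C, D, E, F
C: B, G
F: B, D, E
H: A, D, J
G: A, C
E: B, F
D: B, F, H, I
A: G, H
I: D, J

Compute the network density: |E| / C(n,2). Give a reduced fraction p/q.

There are 13 edges and 10 nodes, so the maximum possible is C(10,2) = 45.
Density = 13/45.

13/45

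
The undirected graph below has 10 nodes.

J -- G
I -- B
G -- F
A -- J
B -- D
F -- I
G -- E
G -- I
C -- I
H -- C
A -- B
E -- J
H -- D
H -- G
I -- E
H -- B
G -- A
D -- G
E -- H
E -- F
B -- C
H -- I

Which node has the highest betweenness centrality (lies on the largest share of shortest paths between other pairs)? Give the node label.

Unnormalized betweenness of each node: A:29/20, B:53/15, C:0, D:1/4, E:67/30, F:0, G:121/15, H:209/60, I:269/60, J:1/2.
G has the largest value, 121/15, making it the main broker — the node through which the most shortest paths run.

G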